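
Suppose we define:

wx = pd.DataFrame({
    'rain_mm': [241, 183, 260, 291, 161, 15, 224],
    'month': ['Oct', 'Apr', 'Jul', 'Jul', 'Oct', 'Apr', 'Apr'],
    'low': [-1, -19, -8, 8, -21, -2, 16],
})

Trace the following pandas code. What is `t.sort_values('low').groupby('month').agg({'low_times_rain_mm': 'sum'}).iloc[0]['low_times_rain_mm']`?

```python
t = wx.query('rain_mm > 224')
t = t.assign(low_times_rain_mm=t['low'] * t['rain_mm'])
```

248

filter rows where rain_mm > 224:
   rain_mm month  low
0      241   Oct   -1
2      260   Jul   -8
3      291   Jul    8
add column low_times_rain_mm = t['low'] * t['rain_mm']:
   rain_mm month  low  low_times_rain_mm
0      241   Oct   -1               -241
2      260   Jul   -8              -2080
3      291   Jul    8               2328
sort by low:
   rain_mm month  low  low_times_rain_mm
2      260   Jul   -8              -2080
0      241   Oct   -1               -241
3      291   Jul    8               2328
group by month, sum of low_times_rain_mm:
       low_times_rain_mm
month                   
Jul                  248
Oct                 -241
The value at position 0, column 'low_times_rain_mm' is 248.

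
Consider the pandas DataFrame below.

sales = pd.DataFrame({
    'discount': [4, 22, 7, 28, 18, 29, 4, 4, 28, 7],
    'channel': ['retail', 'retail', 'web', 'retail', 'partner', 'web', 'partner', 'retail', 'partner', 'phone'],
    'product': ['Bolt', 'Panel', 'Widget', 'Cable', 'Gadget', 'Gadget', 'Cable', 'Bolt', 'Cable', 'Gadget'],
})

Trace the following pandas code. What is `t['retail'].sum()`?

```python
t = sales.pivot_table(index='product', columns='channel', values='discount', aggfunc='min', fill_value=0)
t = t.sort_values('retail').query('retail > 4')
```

50

pivot: rows=product, cols=channel, min(discount):
channel  partner  phone  retail  web
product                             
Bolt           0      0       4    0
Cable          4      0      28    0
Gadget        18      7       0   29
Panel          0      0      22    0
Widget         0      0       0    7
sort by retail:
channel  partner  phone  retail  web
product                             
Gadget        18      7       0   29
Widget         0      0       0    7
Bolt           0      0       4    0
Panel          0      0      22    0
Cable          4      0      28    0
filter rows where retail > 4:
channel  partner  phone  retail  web
product                             
Panel          0      0      22    0
Cable          4      0      28    0
The sum of column 'retail' is 50.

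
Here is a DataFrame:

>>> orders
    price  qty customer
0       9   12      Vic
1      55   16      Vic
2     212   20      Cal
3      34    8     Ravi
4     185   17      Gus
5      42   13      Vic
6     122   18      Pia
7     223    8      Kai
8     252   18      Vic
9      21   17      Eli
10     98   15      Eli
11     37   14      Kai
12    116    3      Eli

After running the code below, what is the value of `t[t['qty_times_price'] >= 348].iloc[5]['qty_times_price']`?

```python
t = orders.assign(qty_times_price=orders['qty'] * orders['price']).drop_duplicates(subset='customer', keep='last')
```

add column qty_times_price = orders['qty'] * orders['price']:
    price  qty customer  qty_times_price
0       9   12      Vic              108
1      55   16      Vic              880
2     212   20      Cal             4240
3      34    8     Ravi              272
4     185   17      Gus             3145
5      42   13      Vic              546
6     122   18      Pia             2196
7     223    8      Kai             1784
8     252   18      Vic             4536
9      21   17      Eli              357
10     98   15      Eli             1470
11     37   14      Kai              518
12    116    3      Eli              348
drop duplicate customer (keep=last):
    price  qty customer  qty_times_price
2     212   20      Cal             4240
3      34    8     Ravi              272
4     185   17      Gus             3145
6     122   18      Pia             2196
8     252   18      Vic             4536
11     37   14      Kai              518
12    116    3      Eli              348
filter rows where qty_times_price >= 348:
    price  qty customer  qty_times_price
2     212   20      Cal             4240
4     185   17      Gus             3145
6     122   18      Pia             2196
8     252   18      Vic             4536
11     37   14      Kai              518
12    116    3      Eli              348

348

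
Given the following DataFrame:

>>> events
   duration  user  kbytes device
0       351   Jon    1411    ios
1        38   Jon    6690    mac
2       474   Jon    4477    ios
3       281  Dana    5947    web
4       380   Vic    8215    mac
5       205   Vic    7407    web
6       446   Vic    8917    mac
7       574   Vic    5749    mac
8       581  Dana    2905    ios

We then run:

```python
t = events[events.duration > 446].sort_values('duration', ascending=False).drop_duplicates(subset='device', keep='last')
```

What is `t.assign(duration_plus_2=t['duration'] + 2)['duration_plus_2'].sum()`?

1052

filter rows where duration > 446:
   duration  user  kbytes device
2       474   Jon    4477    ios
7       574   Vic    5749    mac
8       581  Dana    2905    ios
sort by duration descending:
   duration  user  kbytes device
8       581  Dana    2905    ios
7       574   Vic    5749    mac
2       474   Jon    4477    ios
drop duplicate device (keep=last):
   duration user  kbytes device
7       574  Vic    5749    mac
2       474  Jon    4477    ios
add column duration_plus_2 = t['duration'] + 2:
   duration user  kbytes device  duration_plus_2
7       574  Vic    5749    mac              576
2       474  Jon    4477    ios              476
So sum() = 1052.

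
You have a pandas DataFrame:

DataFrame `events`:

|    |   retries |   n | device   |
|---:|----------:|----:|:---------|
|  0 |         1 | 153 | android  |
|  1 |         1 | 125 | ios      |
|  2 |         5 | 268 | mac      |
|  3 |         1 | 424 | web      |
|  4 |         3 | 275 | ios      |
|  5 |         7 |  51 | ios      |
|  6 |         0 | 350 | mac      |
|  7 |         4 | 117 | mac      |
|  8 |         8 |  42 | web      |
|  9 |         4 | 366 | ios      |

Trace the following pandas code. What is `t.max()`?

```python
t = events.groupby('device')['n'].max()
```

group by device, max of n:
device
android    153
ios        366
mac        350
web        424
Name: n, dtype: int64
Then the max of the resulting series: 424

424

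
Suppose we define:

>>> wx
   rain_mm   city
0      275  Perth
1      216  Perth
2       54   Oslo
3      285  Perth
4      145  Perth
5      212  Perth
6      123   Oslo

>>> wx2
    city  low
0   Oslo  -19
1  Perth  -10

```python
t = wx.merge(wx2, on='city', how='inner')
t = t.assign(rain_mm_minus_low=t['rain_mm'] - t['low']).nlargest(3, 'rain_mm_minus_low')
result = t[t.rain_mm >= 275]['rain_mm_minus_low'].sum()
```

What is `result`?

580

merge on 'city' (how='inner') → 7 rows:
   rain_mm   city  low
0      275  Perth  -10
1      216  Perth  -10
2       54   Oslo  -19
3      285  Perth  -10
4      145  Perth  -10
5      212  Perth  -10
6      123   Oslo  -19
add column rain_mm_minus_low = t['rain_mm'] - t['low']:
   rain_mm   city  low  rain_mm_minus_low
0      275  Perth  -10                285
1      216  Perth  -10                226
2       54   Oslo  -19                 73
3      285  Perth  -10                295
4      145  Perth  -10                155
5      212  Perth  -10                222
6      123   Oslo  -19                142
take 3 rows with largest rain_mm_minus_low:
   rain_mm   city  low  rain_mm_minus_low
3      285  Perth  -10                295
0      275  Perth  -10                285
1      216  Perth  -10                226
filter rows where rain_mm >= 275:
   rain_mm   city  low  rain_mm_minus_low
3      285  Perth  -10                295
0      275  Perth  -10                285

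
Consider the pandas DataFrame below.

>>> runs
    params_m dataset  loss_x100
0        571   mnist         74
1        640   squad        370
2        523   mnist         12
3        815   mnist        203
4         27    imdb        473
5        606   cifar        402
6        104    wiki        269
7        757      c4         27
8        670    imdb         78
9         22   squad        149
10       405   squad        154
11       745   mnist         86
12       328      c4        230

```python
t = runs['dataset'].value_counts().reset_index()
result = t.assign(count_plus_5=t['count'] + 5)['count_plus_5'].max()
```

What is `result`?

9

value_counts of dataset:
dataset
mnist    4
squad    3
imdb     2
c4       2
cifar    1
wiki     1
Name: count, dtype: int64
reset_index():
  dataset  count
0   mnist      4
1   squad      3
2    imdb      2
3      c4      2
4   cifar      1
5    wiki      1
add column count_plus_5 = t['count'] + 5:
  dataset  count  count_plus_5
0   mnist      4             9
1   squad      3             8
2    imdb      2             7
3      c4      2             7
4   cifar      1             6
5    wiki      1             6
Taking the max of column 'count_plus_5' gives 9.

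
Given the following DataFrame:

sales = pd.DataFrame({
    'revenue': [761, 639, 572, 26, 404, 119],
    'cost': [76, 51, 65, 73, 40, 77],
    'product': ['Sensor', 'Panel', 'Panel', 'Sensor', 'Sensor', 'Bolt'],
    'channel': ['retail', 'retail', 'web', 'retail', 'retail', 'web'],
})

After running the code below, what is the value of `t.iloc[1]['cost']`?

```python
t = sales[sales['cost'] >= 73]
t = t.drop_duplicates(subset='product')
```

77

filter rows where cost >= 73:
   revenue  cost product channel
0      761    76  Sensor  retail
3       26    73  Sensor  retail
5      119    77    Bolt     web
drop duplicate product (keep=first):
   revenue  cost product channel
0      761    76  Sensor  retail
5      119    77    Bolt     web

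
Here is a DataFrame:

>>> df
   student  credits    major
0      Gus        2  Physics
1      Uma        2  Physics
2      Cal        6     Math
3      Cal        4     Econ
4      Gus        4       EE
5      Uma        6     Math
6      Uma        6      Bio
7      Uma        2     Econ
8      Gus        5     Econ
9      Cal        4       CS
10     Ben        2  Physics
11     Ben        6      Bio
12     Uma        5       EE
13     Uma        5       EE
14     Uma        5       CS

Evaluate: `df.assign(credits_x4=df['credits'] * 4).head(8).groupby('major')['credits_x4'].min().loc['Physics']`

add column credits_x4 = df['credits'] * 4:
   student  credits    major  credits_x4
0      Gus        2  Physics           8
1      Uma        2  Physics           8
2      Cal        6     Math          24
3      Cal        4     Econ          16
4      Gus        4       EE          16
5      Uma        6     Math          24
6      Uma        6      Bio          24
7      Uma        2     Econ           8
8      Gus        5     Econ          20
9      Cal        4       CS          16
10     Ben        2  Physics           8
11     Ben        6      Bio          24
12     Uma        5       EE          20
13     Uma        5       EE          20
14     Uma        5       CS          20
take first 8 rows:
  student  credits    major  credits_x4
0     Gus        2  Physics           8
1     Uma        2  Physics           8
2     Cal        6     Math          24
3     Cal        4     Econ          16
4     Gus        4       EE          16
5     Uma        6     Math          24
6     Uma        6      Bio          24
7     Uma        2     Econ           8
group by major, min of credits_x4:
major
Bio        24
EE         16
Econ        8
Math       24
Physics     8
Name: credits_x4, dtype: int64
The value at index 'Physics' is 8.

8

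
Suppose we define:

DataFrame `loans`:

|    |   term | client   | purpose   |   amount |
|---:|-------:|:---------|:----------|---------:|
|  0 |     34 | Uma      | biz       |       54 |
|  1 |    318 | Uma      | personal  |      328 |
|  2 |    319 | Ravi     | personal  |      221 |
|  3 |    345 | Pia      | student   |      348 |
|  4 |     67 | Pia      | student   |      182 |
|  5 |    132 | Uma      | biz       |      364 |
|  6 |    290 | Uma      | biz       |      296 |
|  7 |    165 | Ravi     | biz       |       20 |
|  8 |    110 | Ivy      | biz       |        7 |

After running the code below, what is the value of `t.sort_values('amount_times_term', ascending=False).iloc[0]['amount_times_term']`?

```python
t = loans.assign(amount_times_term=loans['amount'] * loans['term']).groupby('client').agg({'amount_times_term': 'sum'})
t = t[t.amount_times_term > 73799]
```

240028

add column amount_times_term = loans['amount'] * loans['term']:
   term client   purpose  amount  amount_times_term
0    34    Uma       biz      54               1836
1   318    Uma  personal     328             104304
2   319   Ravi  personal     221              70499
3   345    Pia   student     348             120060
4    67    Pia   student     182              12194
5   132    Uma       biz     364              48048
6   290    Uma       biz     296              85840
7   165   Ravi       biz      20               3300
8   110    Ivy       biz       7                770
group by client, sum of amount_times_term:
        amount_times_term
client                   
Ivy                   770
Pia                132254
Ravi                73799
Uma                240028
filter rows where amount_times_term > 73799:
        amount_times_term
client                   
Pia                132254
Uma                240028
sort by amount_times_term descending:
        amount_times_term
client                   
Uma                240028
Pia                132254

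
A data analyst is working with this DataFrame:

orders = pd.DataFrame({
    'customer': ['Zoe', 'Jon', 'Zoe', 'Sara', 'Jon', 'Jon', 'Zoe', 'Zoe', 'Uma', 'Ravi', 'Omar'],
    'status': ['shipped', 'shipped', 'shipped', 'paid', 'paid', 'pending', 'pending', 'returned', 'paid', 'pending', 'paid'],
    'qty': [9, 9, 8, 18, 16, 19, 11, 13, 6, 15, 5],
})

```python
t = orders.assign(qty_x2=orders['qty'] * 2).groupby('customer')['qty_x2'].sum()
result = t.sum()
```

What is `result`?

add column qty_x2 = orders['qty'] * 2:
   customer    status  qty  qty_x2
0       Zoe   shipped    9      18
1       Jon   shipped    9      18
2       Zoe   shipped    8      16
3      Sara      paid   18      36
4       Jon      paid   16      32
5       Jon   pending   19      38
6       Zoe   pending   11      22
7       Zoe  returned   13      26
8       Uma      paid    6      12
9      Ravi   pending   15      30
10     Omar      paid    5      10
group by customer, sum of qty_x2:
customer
Jon     88
Omar    10
Ravi    30
Sara    36
Uma     12
Zoe     82
Name: qty_x2, dtype: int64

258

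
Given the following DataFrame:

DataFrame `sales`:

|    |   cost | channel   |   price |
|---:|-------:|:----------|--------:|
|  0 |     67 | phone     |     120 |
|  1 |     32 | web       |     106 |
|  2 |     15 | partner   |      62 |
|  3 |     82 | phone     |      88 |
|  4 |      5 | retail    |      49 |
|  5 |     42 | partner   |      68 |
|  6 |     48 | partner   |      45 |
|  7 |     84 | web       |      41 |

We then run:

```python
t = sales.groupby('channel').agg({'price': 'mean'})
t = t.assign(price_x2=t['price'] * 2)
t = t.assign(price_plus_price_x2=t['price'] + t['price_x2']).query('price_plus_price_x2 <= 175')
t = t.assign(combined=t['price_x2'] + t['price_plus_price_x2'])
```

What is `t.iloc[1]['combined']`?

245.0

group by channel, mean of price:
              price
channel            
partner   58.333333
phone    104.000000
retail    49.000000
web       73.500000
add column price_x2 = t['price'] * 2:
              price    price_x2
channel                        
partner   58.333333  116.666667
phone    104.000000  208.000000
retail    49.000000   98.000000
web       73.500000  147.000000
add column price_plus_price_x2 = t['price'] + t['price_x2']:
              price    price_x2  price_plus_price_x2
channel                                             
partner   58.333333  116.666667                175.0
phone    104.000000  208.000000                312.0
retail    49.000000   98.000000                147.0
web       73.500000  147.000000                220.5
filter rows where price_plus_price_x2 <= 175:
             price    price_x2  price_plus_price_x2
channel                                            
partner  58.333333  116.666667                175.0
retail   49.000000   98.000000                147.0
add column combined = t['price_x2'] + t['price_plus_price_x2']:
             price    price_x2  price_plus_price_x2    combined
channel                                                        
partner  58.333333  116.666667                175.0  291.666667
retail   49.000000   98.000000                147.0  245.000000
So iloc[1]['combined'] = 245.0.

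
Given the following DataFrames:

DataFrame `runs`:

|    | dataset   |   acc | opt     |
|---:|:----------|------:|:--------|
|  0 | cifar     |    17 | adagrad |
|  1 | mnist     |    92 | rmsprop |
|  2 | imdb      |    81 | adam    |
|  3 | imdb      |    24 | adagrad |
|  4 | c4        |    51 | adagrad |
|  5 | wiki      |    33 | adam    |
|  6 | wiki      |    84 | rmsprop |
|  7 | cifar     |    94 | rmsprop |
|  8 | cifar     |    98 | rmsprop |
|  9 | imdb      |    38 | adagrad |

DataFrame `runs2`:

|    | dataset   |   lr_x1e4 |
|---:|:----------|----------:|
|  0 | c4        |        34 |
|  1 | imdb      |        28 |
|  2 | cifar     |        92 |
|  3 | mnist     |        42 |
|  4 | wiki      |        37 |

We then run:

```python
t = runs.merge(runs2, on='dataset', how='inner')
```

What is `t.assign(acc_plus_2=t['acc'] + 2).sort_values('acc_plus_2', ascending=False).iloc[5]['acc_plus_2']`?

53

merge on 'dataset' (how='inner') → 10 rows:
  dataset  acc      opt  lr_x1e4
0   cifar   17  adagrad       92
1   mnist   92  rmsprop       42
2    imdb   81     adam       28
3    imdb   24  adagrad       28
4      c4   51  adagrad       34
5    wiki   33     adam       37
6    wiki   84  rmsprop       37
7   cifar   94  rmsprop       92
8   cifar   98  rmsprop       92
9    imdb   38  adagrad       28
add column acc_plus_2 = t['acc'] + 2:
  dataset  acc      opt  lr_x1e4  acc_plus_2
0   cifar   17  adagrad       92          19
1   mnist   92  rmsprop       42          94
2    imdb   81     adam       28          83
3    imdb   24  adagrad       28          26
4      c4   51  adagrad       34          53
5    wiki   33     adam       37          35
6    wiki   84  rmsprop       37          86
7   cifar   94  rmsprop       92          96
8   cifar   98  rmsprop       92         100
9    imdb   38  adagrad       28          40
sort by acc_plus_2 descending:
  dataset  acc      opt  lr_x1e4  acc_plus_2
8   cifar   98  rmsprop       92         100
7   cifar   94  rmsprop       92          96
1   mnist   92  rmsprop       42          94
6    wiki   84  rmsprop       37          86
2    imdb   81     adam       28          83
4      c4   51  adagrad       34          53
9    imdb   38  adagrad       28          40
5    wiki   33     adam       37          35
3    imdb   24  adagrad       28          26
0   cifar   17  adagrad       92          19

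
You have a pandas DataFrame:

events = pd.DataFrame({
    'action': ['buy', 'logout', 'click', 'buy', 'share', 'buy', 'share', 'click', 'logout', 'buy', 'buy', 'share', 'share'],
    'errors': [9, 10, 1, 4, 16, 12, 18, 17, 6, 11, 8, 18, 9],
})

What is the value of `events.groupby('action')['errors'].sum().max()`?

group by action, sum of errors:
action
buy       44
click     18
logout    16
share     61
Name: errors, dtype: int64
Reading off the max of the resulting series, we get 61.

61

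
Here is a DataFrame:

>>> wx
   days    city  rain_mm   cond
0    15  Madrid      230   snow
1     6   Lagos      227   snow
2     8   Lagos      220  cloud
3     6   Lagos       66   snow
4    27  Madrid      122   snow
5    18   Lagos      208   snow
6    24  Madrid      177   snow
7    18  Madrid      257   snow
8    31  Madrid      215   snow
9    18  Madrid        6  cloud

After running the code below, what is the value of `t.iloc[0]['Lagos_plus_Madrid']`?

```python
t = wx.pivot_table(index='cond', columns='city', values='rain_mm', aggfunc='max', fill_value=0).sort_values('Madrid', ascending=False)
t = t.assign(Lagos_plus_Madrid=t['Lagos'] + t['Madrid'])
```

484

pivot: rows=cond, cols=city, max(rain_mm):
city   Lagos  Madrid
cond                
cloud    220       6
snow     227     257
sort by Madrid descending:
city   Lagos  Madrid
cond                
snow     227     257
cloud    220       6
add column Lagos_plus_Madrid = t['Lagos'] + t['Madrid']:
city   Lagos  Madrid  Lagos_plus_Madrid
cond                                   
snow     227     257                484
cloud    220       6                226
Reading off the value at position 0, column 'Lagos_plus_Madrid', we get 484.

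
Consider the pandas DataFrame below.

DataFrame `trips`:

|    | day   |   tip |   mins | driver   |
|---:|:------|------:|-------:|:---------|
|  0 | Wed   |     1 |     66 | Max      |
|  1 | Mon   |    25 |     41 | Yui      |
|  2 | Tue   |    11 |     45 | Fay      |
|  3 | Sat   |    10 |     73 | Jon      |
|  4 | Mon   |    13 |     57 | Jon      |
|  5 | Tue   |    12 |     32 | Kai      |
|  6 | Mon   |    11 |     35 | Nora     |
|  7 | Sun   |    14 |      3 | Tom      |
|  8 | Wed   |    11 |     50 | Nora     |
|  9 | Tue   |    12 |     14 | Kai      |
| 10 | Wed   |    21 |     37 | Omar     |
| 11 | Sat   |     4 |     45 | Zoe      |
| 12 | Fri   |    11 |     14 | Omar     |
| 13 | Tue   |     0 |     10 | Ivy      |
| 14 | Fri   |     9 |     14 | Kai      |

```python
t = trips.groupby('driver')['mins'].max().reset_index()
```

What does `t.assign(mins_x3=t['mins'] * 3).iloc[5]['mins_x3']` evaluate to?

150

group by driver, max of mins:
driver
Fay     45
Ivy     10
Jon     73
Kai     32
Max     66
Nora    50
Omar    37
Tom      3
Yui     41
Zoe     45
Name: mins, dtype: int64
reset_index():
  driver  mins
0    Fay    45
1    Ivy    10
2    Jon    73
3    Kai    32
4    Max    66
5   Nora    50
6   Omar    37
7    Tom     3
8    Yui    41
9    Zoe    45
add column mins_x3 = t['mins'] * 3:
  driver  mins  mins_x3
0    Fay    45      135
1    Ivy    10       30
2    Jon    73      219
3    Kai    32       96
4    Max    66      198
5   Nora    50      150
6   Omar    37      111
7    Tom     3        9
8    Yui    41      123
9    Zoe    45      135
Reading off the value at position 5, column 'mins_x3', we get 150.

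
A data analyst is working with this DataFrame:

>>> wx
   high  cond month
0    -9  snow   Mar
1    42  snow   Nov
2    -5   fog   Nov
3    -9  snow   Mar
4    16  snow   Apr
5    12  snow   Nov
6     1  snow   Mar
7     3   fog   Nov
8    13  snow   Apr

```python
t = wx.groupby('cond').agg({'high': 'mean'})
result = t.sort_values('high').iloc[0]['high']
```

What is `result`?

group by cond, mean of high:
          high
cond          
fog  -1.000000
snow  9.428571
sort by high:
          high
cond          
fog  -1.000000
snow  9.428571
Reading off the value at position 0, column 'high', we get -1.0.

-1.0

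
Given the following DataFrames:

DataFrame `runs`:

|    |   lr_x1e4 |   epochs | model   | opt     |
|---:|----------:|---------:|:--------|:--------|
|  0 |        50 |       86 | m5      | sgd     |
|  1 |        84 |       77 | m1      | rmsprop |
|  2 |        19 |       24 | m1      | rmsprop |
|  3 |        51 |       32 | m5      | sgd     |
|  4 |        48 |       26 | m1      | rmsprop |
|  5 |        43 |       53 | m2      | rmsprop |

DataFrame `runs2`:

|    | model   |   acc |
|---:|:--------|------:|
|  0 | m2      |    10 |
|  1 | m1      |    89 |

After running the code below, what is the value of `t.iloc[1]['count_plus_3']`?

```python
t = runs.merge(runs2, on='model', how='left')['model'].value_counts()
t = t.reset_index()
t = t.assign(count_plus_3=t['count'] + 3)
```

5

merge on 'model' (how='left') → 6 rows:
   lr_x1e4  epochs model      opt   acc
0       50      86    m5      sgd   NaN
1       84      77    m1  rmsprop  89.0
2       19      24    m1  rmsprop  89.0
3       51      32    m5      sgd   NaN
4       48      26    m1  rmsprop  89.0
5       43      53    m2  rmsprop  10.0
value_counts of model:
model
m1    3
m5    2
m2    1
Name: count, dtype: int64
reset_index():
  model  count
0    m1      3
1    m5      2
2    m2      1
add column count_plus_3 = t['count'] + 3:
  model  count  count_plus_3
0    m1      3             6
1    m5      2             5
2    m2      1             4
Hence 5.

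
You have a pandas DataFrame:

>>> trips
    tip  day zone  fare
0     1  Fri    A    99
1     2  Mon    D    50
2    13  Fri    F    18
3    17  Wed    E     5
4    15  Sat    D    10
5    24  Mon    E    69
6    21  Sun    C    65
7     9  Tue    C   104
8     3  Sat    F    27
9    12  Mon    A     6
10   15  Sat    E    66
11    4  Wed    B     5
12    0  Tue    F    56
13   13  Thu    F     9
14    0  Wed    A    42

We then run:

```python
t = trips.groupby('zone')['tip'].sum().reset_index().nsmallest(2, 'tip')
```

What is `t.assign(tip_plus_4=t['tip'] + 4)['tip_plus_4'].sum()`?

25

group by zone, sum of tip:
zone
A    13
B     4
C    30
D    17
E    56
F    29
Name: tip, dtype: int64
reset_index():
  zone  tip
0    A   13
1    B    4
2    C   30
3    D   17
4    E   56
5    F   29
take 2 rows with smallest tip:
  zone  tip
1    B    4
0    A   13
add column tip_plus_4 = t['tip'] + 4:
  zone  tip  tip_plus_4
1    B    4           8
0    A   13          17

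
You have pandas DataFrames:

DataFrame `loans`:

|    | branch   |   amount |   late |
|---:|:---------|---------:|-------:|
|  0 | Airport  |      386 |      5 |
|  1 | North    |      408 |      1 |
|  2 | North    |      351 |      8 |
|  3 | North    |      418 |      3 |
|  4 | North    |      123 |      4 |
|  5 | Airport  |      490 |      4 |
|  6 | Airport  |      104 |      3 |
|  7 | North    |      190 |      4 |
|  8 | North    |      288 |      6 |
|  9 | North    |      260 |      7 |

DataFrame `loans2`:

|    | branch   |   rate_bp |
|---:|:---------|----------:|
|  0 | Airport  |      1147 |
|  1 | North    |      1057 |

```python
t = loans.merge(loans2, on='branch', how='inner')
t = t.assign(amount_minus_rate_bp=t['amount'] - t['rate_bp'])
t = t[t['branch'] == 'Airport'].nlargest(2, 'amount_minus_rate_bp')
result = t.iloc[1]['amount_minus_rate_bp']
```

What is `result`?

merge on 'branch' (how='inner') → 10 rows:
    branch  amount  late  rate_bp
0  Airport     386     5     1147
1    North     408     1     1057
2    North     351     8     1057
3    North     418     3     1057
4    North     123     4     1057
5  Airport     490     4     1147
6  Airport     104     3     1147
7    North     190     4     1057
8    North     288     6     1057
9    North     260     7     1057
add column amount_minus_rate_bp = t['amount'] - t['rate_bp']:
    branch  amount  late  rate_bp  amount_minus_rate_bp
0  Airport     386     5     1147                  -761
1    North     408     1     1057                  -649
2    North     351     8     1057                  -706
3    North     418     3     1057                  -639
4    North     123     4     1057                  -934
5  Airport     490     4     1147                  -657
6  Airport     104     3     1147                 -1043
7    North     190     4     1057                  -867
8    North     288     6     1057                  -769
9    North     260     7     1057                  -797
filter rows where branch == 'Airport':
    branch  amount  late  rate_bp  amount_minus_rate_bp
0  Airport     386     5     1147                  -761
5  Airport     490     4     1147                  -657
6  Airport     104     3     1147                 -1043
take 2 rows with largest amount_minus_rate_bp:
    branch  amount  late  rate_bp  amount_minus_rate_bp
5  Airport     490     4     1147                  -657
0  Airport     386     5     1147                  -761
value at position 1, column 'amount_minus_rate_bp' → -761

-761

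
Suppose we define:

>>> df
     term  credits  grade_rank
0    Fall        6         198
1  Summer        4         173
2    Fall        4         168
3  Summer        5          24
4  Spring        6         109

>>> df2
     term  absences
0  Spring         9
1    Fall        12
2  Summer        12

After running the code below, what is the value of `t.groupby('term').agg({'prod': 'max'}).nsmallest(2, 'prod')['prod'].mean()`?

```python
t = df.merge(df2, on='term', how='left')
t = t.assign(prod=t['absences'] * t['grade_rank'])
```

merge on 'term' (how='left') → 5 rows:
     term  credits  grade_rank  absences
0    Fall        6         198        12
1  Summer        4         173        12
2    Fall        4         168        12
3  Summer        5          24        12
4  Spring        6         109         9
add column prod = t['absences'] * t['grade_rank']:
     term  credits  grade_rank  absences  prod
0    Fall        6         198        12  2376
1  Summer        4         173        12  2076
2    Fall        4         168        12  2016
3  Summer        5          24        12   288
4  Spring        6         109         9   981
group by term, max of prod:
        prod
term        
Fall    2376
Spring   981
Summer  2076
take 2 rows with smallest prod:
        prod
term        
Spring   981
Summer  2076

1528.5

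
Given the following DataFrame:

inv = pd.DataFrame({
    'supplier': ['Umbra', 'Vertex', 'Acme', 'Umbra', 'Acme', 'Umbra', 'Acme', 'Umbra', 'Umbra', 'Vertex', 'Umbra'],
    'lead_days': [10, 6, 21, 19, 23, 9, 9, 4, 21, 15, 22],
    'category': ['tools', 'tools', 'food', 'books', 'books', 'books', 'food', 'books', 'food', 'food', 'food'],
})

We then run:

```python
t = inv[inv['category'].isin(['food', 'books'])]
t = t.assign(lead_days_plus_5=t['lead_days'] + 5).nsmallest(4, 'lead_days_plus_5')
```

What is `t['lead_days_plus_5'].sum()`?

filter rows where category in ['food', 'books']:
   supplier  lead_days category
2      Acme         21     food
3     Umbra         19    books
4      Acme         23    books
5     Umbra          9    books
6      Acme          9     food
7     Umbra          4    books
8     Umbra         21     food
9    Vertex         15     food
10    Umbra         22     food
add column lead_days_plus_5 = t['lead_days'] + 5:
   supplier  lead_days category  lead_days_plus_5
2      Acme         21     food                26
3     Umbra         19    books                24
4      Acme         23    books                28
5     Umbra          9    books                14
6      Acme          9     food                14
7     Umbra          4    books                 9
8     Umbra         21     food                26
9    Vertex         15     food                20
10    Umbra         22     food                27
take 4 rows with smallest lead_days_plus_5:
  supplier  lead_days category  lead_days_plus_5
7    Umbra          4    books                 9
5    Umbra          9    books                14
6     Acme          9     food                14
9   Vertex         15     food                20
Hence 57.

57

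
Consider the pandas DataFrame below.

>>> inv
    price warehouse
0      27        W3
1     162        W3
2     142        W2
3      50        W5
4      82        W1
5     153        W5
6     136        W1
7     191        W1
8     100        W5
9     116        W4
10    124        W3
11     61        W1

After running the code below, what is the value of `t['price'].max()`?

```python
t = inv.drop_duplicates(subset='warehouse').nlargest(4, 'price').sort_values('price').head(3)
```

drop duplicate warehouse (keep=first):
   price warehouse
0     27        W3
2    142        W2
3     50        W5
4     82        W1
9    116        W4
take 4 rows with largest price:
   price warehouse
2    142        W2
9    116        W4
4     82        W1
3     50        W5
sort by price:
   price warehouse
3     50        W5
4     82        W1
9    116        W4
2    142        W2
take first 3 rows:
   price warehouse
3     50        W5
4     82        W1
9    116        W4
Finally, max of column 'price' = 116.

116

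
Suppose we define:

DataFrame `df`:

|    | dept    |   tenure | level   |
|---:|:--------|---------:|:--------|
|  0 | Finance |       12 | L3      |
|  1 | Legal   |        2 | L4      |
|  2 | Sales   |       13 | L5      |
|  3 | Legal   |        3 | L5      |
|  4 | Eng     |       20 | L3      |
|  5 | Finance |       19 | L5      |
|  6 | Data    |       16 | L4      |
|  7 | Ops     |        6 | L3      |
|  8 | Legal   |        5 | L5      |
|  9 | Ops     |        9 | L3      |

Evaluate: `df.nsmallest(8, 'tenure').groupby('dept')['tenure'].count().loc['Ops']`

take 8 rows with smallest tenure:
      dept  tenure level
1    Legal       2    L4
3    Legal       3    L5
8    Legal       5    L5
7      Ops       6    L3
9      Ops       9    L3
0  Finance      12    L3
2    Sales      13    L5
6     Data      16    L4
group by dept, count of tenure:
dept
Data       1
Finance    1
Legal      3
Ops        2
Sales      1
Name: tenure, dtype: int64
The value at index 'Ops' is 2.

2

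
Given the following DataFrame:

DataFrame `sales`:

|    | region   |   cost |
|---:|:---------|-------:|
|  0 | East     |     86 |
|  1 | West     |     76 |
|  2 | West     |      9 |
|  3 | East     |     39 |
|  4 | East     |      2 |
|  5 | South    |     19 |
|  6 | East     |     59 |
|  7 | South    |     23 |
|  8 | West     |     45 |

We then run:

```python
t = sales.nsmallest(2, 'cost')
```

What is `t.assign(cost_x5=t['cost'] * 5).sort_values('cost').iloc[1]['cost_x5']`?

take 2 rows with smallest cost:
  region  cost
4   East     2
2   West     9
add column cost_x5 = t['cost'] * 5:
  region  cost  cost_x5
4   East     2       10
2   West     9       45
sort by cost:
  region  cost  cost_x5
4   East     2       10
2   West     9       45
Taking the value at position 1, column 'cost_x5' gives 45.

45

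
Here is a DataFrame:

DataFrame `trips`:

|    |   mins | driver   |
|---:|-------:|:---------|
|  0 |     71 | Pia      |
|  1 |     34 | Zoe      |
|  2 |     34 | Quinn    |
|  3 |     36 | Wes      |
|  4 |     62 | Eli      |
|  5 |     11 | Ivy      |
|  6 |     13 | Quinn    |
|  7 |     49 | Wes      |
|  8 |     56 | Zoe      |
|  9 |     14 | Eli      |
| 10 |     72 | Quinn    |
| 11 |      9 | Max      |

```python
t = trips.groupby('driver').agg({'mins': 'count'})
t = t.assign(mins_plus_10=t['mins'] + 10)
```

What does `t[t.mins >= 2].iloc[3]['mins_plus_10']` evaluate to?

12

group by driver, count of mins:
        mins
driver      
Eli        2
Ivy        1
Max        1
Pia        1
Quinn      3
Wes        2
Zoe        2
add column mins_plus_10 = t['mins'] + 10:
        mins  mins_plus_10
driver                    
Eli        2            12
Ivy        1            11
Max        1            11
Pia        1            11
Quinn      3            13
Wes        2            12
Zoe        2            12
filter rows where mins >= 2:
        mins  mins_plus_10
driver                    
Eli        2            12
Quinn      3            13
Wes        2            12
Zoe        2            12
Reading off the value at position 3, column 'mins_plus_10', we get 12.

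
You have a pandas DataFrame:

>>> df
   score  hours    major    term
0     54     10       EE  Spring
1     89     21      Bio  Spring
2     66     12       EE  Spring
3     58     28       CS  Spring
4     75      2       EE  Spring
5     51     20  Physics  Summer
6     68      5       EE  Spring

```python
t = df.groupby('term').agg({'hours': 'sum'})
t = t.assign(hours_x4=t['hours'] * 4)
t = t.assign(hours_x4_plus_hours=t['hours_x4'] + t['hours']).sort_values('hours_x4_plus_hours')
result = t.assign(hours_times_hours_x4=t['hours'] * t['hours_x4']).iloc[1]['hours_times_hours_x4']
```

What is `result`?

group by term, sum of hours:
        hours
term         
Spring     78
Summer     20
add column hours_x4 = t['hours'] * 4:
        hours  hours_x4
term                   
Spring     78       312
Summer     20        80
add column hours_x4_plus_hours = t['hours_x4'] + t['hours']:
        hours  hours_x4  hours_x4_plus_hours
term                                        
Spring     78       312                  390
Summer     20        80                  100
sort by hours_x4_plus_hours:
        hours  hours_x4  hours_x4_plus_hours
term                                        
Summer     20        80                  100
Spring     78       312                  390
add column hours_times_hours_x4 = t['hours'] * t['hours_x4']:
        hours  hours_x4  hours_x4_plus_hours  hours_times_hours_x4
term                                                              
Summer     20        80                  100                  1600
Spring     78       312                  390                 24336
So iloc[1]['hours_times_hours_x4'] = 24336.

24336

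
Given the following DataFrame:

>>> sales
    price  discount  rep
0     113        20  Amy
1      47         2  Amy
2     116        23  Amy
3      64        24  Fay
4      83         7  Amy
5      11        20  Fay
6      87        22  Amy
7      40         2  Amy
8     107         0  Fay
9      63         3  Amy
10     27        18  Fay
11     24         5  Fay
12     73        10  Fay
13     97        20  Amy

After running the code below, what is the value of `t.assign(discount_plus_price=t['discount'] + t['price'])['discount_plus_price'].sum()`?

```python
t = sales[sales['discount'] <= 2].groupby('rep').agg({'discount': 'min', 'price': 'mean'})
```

filter rows where discount <= 2:
   price  discount  rep
1     47         2  Amy
7     40         2  Amy
8    107         0  Fay
group by rep: min(discount), mean(price):
     discount  price
rep                 
Amy         2   43.5
Fay         0  107.0
add column discount_plus_price = t['discount'] + t['price']:
     discount  price  discount_plus_price
rep                                      
Amy         2   43.5                 45.5
Fay         0  107.0                107.0
Finally, sum of column 'discount_plus_price' = 152.5.

152.5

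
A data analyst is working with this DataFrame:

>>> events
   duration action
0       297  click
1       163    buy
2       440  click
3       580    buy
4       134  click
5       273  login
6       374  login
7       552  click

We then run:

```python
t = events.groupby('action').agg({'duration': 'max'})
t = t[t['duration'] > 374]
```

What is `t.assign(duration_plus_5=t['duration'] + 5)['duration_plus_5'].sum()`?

group by action, max of duration:
        duration
action          
buy          580
click        552
login        374
filter rows where duration > 374:
        duration
action          
buy          580
click        552
add column duration_plus_5 = t['duration'] + 5:
        duration  duration_plus_5
action                           
buy          580              585
click        552              557

1142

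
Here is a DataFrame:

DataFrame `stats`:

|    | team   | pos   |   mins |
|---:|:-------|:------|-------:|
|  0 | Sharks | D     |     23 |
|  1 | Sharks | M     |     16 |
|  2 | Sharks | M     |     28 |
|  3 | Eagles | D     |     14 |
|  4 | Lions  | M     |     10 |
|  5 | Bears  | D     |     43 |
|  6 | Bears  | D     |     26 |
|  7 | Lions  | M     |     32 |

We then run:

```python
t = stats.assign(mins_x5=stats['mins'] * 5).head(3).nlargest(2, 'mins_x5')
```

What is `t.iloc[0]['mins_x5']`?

140

add column mins_x5 = stats['mins'] * 5:
     team pos  mins  mins_x5
0  Sharks   D    23      115
1  Sharks   M    16       80
2  Sharks   M    28      140
3  Eagles   D    14       70
4   Lions   M    10       50
5   Bears   D    43      215
6   Bears   D    26      130
7   Lions   M    32      160
take first 3 rows:
     team pos  mins  mins_x5
0  Sharks   D    23      115
1  Sharks   M    16       80
2  Sharks   M    28      140
take 2 rows with largest mins_x5:
     team pos  mins  mins_x5
2  Sharks   M    28      140
0  Sharks   D    23      115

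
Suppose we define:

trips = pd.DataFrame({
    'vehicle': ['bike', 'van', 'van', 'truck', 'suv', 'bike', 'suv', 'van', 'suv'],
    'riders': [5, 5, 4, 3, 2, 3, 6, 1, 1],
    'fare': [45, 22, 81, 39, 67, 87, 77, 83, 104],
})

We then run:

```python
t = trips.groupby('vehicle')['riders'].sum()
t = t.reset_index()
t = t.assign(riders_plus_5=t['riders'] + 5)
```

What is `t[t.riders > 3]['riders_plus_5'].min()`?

group by vehicle, sum of riders:
vehicle
bike      8
suv       9
truck     3
van      10
Name: riders, dtype: int64
reset_index():
  vehicle  riders
0    bike       8
1     suv       9
2   truck       3
3     van      10
add column riders_plus_5 = t['riders'] + 5:
  vehicle  riders  riders_plus_5
0    bike       8             13
1     suv       9             14
2   truck       3              8
3     van      10             15
filter rows where riders > 3:
  vehicle  riders  riders_plus_5
0    bike       8             13
1     suv       9             14
3     van      10             15
min of column 'riders_plus_5' → 13

13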